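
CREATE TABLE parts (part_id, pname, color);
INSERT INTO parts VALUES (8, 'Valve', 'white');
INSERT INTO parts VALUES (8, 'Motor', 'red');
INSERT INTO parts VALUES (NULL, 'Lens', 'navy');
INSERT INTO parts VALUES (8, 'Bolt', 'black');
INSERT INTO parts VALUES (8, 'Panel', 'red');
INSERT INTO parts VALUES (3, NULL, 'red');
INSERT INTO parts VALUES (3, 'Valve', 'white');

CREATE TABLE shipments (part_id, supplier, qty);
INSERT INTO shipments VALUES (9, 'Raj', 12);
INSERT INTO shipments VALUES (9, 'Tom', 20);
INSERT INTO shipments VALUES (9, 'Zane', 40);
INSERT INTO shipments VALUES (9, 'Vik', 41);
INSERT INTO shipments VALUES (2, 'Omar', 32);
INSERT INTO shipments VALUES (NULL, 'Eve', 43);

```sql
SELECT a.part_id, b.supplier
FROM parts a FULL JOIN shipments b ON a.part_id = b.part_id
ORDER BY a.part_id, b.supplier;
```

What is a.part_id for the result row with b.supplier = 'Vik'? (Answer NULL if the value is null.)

NULL

FULL OUTER JOIN keeps every row from both sides; unmatched rows get NULL for the other side's columns.
Matching on a.part_id = b.part_id. A NULL in a compared column never satisfies the condition.
- a row (part_id=8): no match → kept, b columns NULL.
- a row (part_id=8): no match → kept, b columns NULL.
- a row (part_id=NULL): no match → kept, b columns NULL.
- a row (part_id=8): no match → kept, b columns NULL.
- a row (part_id=8): no match → kept, b columns NULL.
- a row (part_id=3): no match → kept, b columns NULL.
- a row (part_id=3): no match → kept, b columns NULL.
- 6 row(s) from b found no a partner → padded with NULL.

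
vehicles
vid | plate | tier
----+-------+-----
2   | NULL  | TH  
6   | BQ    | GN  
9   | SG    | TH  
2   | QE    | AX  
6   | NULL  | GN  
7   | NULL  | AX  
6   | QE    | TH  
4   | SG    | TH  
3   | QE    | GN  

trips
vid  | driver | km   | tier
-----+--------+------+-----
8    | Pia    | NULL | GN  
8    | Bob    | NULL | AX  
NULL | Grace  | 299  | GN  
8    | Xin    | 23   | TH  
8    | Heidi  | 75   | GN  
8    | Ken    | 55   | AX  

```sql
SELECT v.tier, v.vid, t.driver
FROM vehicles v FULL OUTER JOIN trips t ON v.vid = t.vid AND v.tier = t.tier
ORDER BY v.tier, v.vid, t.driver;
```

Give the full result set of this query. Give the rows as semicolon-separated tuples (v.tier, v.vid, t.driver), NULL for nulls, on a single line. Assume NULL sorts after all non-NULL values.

(AX, 2, NULL); (AX, 7, NULL); (GN, 3, NULL); (GN, 6, NULL); (GN, 6, NULL); (TH, 2, NULL); (TH, 4, NULL); (TH, 6, NULL); (TH, 9, NULL); (NULL, NULL, Bob); (NULL, NULL, Grace); (NULL, NULL, Heidi); (NULL, NULL, Ken); (NULL, NULL, Pia); (NULL, NULL, Xin)

FULL OUTER JOIN keeps every row from both sides; unmatched rows get NULL for the other side's columns.
Matching on v.vid = t.vid AND v.tier = t.tier. A NULL in a compared column never satisfies the condition.
- v (vid=2, tier=TH) has no partner → padded with NULL.
- v (vid=6, tier=GN) has no partner → padded with NULL.
- v (vid=9, tier=TH) has no partner → padded with NULL.
- v (vid=2, tier=AX) has no partner → padded with NULL.
- v (vid=6, tier=GN) has no partner → padded with NULL.
- v (vid=7, tier=AX) has no partner → padded with NULL.
- v (vid=6, tier=TH) has no partner → padded with NULL.
- v (vid=4, tier=TH) has no partner → padded with NULL.
- v (vid=3, tier=GN) has no partner → padded with NULL.
- 6 row(s) from t found no v partner → padded with NULL.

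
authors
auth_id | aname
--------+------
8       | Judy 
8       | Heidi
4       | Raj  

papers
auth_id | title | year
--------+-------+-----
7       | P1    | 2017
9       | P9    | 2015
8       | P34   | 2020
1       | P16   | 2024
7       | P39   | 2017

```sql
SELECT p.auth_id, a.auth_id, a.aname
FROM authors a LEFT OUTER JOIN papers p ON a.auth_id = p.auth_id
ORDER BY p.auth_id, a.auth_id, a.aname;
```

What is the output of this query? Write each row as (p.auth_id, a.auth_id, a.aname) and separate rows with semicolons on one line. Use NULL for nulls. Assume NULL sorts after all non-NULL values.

(8, 8, Heidi); (8, 8, Judy); (NULL, 4, Raj)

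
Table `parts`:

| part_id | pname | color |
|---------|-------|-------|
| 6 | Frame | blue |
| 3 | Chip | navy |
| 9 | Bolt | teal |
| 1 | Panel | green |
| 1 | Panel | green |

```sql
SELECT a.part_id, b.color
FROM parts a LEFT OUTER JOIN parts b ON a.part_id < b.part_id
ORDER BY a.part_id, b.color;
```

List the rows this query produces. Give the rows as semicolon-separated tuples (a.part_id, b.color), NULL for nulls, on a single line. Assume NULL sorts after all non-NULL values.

LEFT JOIN keeps every row from `parts a`; unmatched rows get NULL for `parts b`'s columns.
Matching on a.part_id < b.part_id.
- part_id=6: 1 matching b row(s), so 1 row(s) emitted.
- part_id=3: 2 matching b row(s), so 2 row(s) emitted.
- part_id=9: no b row matches, row kept with b columns NULL.
- part_id=1: 3 matching b row(s), so 3 row(s) emitted.
- part_id=1: 3 matching b row(s), so 3 row(s) emitted.
After projecting and ordering:
a.part_id | b.color
1 | blue
1 | blue
1 | navy
1 | navy
1 | teal
1 | teal
3 | blue
3 | teal
6 | teal
9 | NULL

(1, blue); (1, blue); (1, navy); (1, navy); (1, teal); (1, teal); (3, blue); (3, teal); (6, teal); (9, NULL)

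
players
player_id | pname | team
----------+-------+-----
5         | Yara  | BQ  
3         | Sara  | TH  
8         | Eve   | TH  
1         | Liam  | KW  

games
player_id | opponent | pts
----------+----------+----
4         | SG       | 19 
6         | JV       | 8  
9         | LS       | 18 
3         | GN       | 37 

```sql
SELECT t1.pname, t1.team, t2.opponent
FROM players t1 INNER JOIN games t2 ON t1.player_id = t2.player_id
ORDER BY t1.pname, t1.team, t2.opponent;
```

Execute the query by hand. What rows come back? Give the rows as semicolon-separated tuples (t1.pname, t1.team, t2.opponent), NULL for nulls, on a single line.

(Sara, TH, GN)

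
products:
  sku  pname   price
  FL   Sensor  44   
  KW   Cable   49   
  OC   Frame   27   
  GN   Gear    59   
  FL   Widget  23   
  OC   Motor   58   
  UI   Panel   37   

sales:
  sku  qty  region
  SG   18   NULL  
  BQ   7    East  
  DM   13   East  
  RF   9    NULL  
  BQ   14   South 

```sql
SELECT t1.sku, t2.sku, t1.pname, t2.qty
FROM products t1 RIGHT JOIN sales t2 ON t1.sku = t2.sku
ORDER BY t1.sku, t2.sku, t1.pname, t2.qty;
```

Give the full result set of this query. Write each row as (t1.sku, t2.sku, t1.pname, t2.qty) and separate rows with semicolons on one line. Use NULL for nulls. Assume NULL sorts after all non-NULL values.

(NULL, BQ, NULL, 7); (NULL, BQ, NULL, 14); (NULL, DM, NULL, 13); (NULL, RF, NULL, 9); (NULL, SG, NULL, 18)

RIGHT JOIN keeps every row from `sales`; unmatched rows get NULL for `products`'s columns.
Matching on t1.sku = t2.sku.
- t1 row (sku=FL): no match.
- t1 row (sku=KW): no match.
- t1 row (sku=OC): no match.
- t1 row (sku=GN): no match.
- t1 row (sku=FL): no match.
- t1 row (sku=OC): no match.
- t1 row (sku=UI): no match.
- plus 5 unmatched t2 row(s), each kept with NULL t1 columns.
After projecting and ordering:
t1.sku | t2.sku | t1.pname | t2.qty
NULL | BQ | NULL | 7
NULL | BQ | NULL | 14
NULL | DM | NULL | 13
NULL | RF | NULL | 9
NULL | SG | NULL | 18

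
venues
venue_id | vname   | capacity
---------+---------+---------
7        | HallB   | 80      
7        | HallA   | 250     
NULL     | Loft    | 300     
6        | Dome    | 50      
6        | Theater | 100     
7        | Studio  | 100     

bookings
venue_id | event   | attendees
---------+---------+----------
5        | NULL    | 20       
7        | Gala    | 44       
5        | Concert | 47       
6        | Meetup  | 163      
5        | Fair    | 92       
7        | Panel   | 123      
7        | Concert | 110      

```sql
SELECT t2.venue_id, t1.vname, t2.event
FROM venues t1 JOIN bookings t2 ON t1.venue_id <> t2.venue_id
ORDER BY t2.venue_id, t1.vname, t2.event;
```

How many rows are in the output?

24

INNER JOIN keeps only pairs where the ON condition holds.
Matching on t1.venue_id <> t2.venue_id. A NULL in a compared column never satisfies the condition.
- t1 row (venue_id=7): matches 4 t2 row(s) → 4 output row(s).
- t1 row (venue_id=7): matches 4 t2 row(s) → 4 output row(s).
- t1 row (venue_id=NULL): no match → dropped.
- t1 row (venue_id=6): matches 6 t2 row(s) → 6 output row(s).
- t1 row (venue_id=6): matches 6 t2 row(s) → 6 output row(s).
- t1 row (venue_id=7): matches 4 t2 row(s) → 4 output row(s).
Total: 24 rows.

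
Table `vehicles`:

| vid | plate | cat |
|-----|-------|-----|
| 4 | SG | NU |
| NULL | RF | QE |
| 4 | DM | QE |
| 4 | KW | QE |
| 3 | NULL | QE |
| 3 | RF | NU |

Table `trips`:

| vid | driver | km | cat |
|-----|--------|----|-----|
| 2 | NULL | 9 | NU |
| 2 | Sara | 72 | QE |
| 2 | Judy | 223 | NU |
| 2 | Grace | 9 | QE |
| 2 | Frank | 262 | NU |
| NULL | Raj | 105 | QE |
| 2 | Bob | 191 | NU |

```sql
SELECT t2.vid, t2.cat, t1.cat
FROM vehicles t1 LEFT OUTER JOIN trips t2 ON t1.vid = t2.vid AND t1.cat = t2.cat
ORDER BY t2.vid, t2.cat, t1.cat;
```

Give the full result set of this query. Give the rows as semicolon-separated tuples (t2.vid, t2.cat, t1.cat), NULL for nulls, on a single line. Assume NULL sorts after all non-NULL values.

(NULL, NULL, NU); (NULL, NULL, NU); (NULL, NULL, QE); (NULL, NULL, QE); (NULL, NULL, QE); (NULL, NULL, QE)

LEFT JOIN keeps every row from `vehicles`; unmatched rows get NULL for `trips`'s columns.
Matching on t1.vid = t2.vid AND t1.cat = t2.cat. A NULL in a compared column never satisfies the condition.
- t1 row (vid=4, cat=NU): no match → kept, t2 columns NULL.
- t1 row (vid=NULL, cat=QE): no match → kept, t2 columns NULL.
- t1 row (vid=4, cat=QE): no match → kept, t2 columns NULL.
- t1 row (vid=4, cat=QE): no match → kept, t2 columns NULL.
- t1 row (vid=3, cat=QE): no match → kept, t2 columns NULL.
- t1 row (vid=3, cat=NU): no match → kept, t2 columns NULL.
After projecting and ordering:
t2.vid | t2.cat | t1.cat
NULL | NULL | NU
NULL | NULL | NU
NULL | NULL | QE
NULL | NULL | QE
NULL | NULL | QE
NULL | NULL | QE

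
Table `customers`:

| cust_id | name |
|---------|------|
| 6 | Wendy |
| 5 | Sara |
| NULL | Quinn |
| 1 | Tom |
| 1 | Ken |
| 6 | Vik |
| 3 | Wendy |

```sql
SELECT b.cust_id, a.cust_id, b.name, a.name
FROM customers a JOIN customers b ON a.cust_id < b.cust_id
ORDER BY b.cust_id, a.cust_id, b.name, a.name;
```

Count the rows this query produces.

INNER JOIN keeps only pairs where the ON condition holds.
Matching on a.cust_id < b.cust_id. A NULL in a compared column never satisfies the condition.
- a row (cust_id=6): no match → dropped.
- a row (cust_id=5): matches 2 b row(s) → 2 output row(s).
- a row (cust_id=NULL): no match → dropped.
- a row (cust_id=1): matches 4 b row(s) → 4 output row(s).
- a row (cust_id=1): matches 4 b row(s) → 4 output row(s).
- a row (cust_id=6): no match → dropped.
- a row (cust_id=3): matches 3 b row(s) → 3 output row(s).
Total: 13 rows.

13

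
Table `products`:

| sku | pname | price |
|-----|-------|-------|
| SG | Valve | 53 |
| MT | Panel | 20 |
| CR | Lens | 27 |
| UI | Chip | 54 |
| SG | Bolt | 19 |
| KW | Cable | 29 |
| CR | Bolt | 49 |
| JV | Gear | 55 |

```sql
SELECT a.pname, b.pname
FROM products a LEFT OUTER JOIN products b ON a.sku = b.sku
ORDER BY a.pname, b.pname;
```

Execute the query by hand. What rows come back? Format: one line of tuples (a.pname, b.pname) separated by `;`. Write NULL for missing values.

LEFT JOIN keeps every row from `products a`; unmatched rows get NULL for `products b`'s columns.
Matching on a.sku = b.sku.
- a row (sku=SG): matches 2 b row(s) → 2 output row(s).
- a row (sku=MT): matches 1 b row(s) → 1 output row(s).
- a row (sku=CR): matches 2 b row(s) → 2 output row(s).
- a row (sku=UI): matches 1 b row(s) → 1 output row(s).
- a row (sku=SG): matches 2 b row(s) → 2 output row(s).
- a row (sku=KW): matches 1 b row(s) → 1 output row(s).
- a row (sku=CR): matches 2 b row(s) → 2 output row(s).
- a row (sku=JV): matches 1 b row(s) → 1 output row(s).

(Bolt, Bolt); (Bolt, Bolt); (Bolt, Lens); (Bolt, Valve); (Cable, Cable); (Chip, Chip); (Gear, Gear); (Lens, Bolt); (Lens, Lens); (Panel, Panel); (Valve, Bolt); (Valve, Valve)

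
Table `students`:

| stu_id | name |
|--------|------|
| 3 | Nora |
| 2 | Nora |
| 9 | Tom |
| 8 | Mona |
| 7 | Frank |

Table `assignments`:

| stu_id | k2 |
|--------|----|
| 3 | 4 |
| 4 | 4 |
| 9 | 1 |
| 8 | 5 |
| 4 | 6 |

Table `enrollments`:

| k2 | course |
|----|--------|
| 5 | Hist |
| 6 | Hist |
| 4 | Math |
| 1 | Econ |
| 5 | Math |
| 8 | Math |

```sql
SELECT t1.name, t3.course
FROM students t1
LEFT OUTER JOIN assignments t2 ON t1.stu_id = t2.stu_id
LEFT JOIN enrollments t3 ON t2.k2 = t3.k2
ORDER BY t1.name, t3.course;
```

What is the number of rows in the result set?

6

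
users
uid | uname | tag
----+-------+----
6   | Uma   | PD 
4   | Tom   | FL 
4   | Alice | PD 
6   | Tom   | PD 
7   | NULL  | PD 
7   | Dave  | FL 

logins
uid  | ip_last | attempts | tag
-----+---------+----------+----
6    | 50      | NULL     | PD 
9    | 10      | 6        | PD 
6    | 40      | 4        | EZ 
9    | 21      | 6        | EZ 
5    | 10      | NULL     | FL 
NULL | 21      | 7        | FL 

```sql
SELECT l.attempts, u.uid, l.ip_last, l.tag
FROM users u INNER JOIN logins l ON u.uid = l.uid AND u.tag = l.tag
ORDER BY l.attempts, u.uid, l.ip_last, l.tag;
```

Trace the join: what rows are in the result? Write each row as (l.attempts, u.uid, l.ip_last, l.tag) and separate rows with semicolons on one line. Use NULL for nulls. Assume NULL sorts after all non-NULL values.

(NULL, 6, 50, PD); (NULL, 6, 50, PD)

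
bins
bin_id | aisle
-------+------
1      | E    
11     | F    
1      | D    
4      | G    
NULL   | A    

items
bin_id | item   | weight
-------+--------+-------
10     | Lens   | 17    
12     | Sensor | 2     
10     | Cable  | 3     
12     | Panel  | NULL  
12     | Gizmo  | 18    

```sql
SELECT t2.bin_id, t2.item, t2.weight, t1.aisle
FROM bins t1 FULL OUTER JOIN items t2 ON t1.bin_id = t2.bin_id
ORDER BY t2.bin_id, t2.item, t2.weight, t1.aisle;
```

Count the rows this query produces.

FULL OUTER JOIN keeps every row from both sides; unmatched rows get NULL for the other side's columns.
Matching on t1.bin_id = t2.bin_id. A NULL in a compared column never satisfies the condition.
- bin_id=1: no t2 row matches, row kept with t2 columns NULL.
- bin_id=11: no t2 row matches, row kept with t2 columns NULL.
- bin_id=1: no t2 row matches, row kept with t2 columns NULL.
- bin_id=4: no t2 row matches, row kept with t2 columns NULL.
- bin_id=NULL: no t2 row matches, row kept with t2 columns NULL.
- 5 t2 row(s) had no t1 match → kept, t1 columns NULL.
Total: 0 matched + 10 padded = 10 rows.

10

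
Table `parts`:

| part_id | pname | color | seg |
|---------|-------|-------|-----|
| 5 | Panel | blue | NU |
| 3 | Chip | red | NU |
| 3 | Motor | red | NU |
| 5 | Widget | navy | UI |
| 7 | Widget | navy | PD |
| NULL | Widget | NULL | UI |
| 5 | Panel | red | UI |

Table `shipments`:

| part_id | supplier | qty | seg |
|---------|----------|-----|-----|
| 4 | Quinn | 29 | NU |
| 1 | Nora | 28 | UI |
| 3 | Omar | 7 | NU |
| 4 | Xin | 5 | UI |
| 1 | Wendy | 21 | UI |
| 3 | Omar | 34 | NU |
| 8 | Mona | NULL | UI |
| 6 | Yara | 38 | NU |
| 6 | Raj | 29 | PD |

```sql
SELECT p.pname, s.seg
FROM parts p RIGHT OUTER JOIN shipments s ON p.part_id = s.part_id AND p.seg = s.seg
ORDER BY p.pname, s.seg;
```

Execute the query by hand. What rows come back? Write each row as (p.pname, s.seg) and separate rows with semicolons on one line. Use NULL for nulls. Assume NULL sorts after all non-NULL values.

(Chip, NU); (Chip, NU); (Motor, NU); (Motor, NU); (NULL, NU); (NULL, NU); (NULL, PD); (NULL, UI); (NULL, UI); (NULL, UI); (NULL, UI)

RIGHT JOIN keeps every row from `shipments`; unmatched rows get NULL for `parts`'s columns.
Matching on p.part_id = s.part_id AND p.seg = s.seg. A NULL in a compared column never satisfies the condition.
- part_id=5, seg=NU: no matching s row.
- part_id=3, seg=NU: 2 matching s row(s), so 2 row(s) emitted.
- part_id=3, seg=NU: 2 matching s row(s), so 2 row(s) emitted.
- part_id=5, seg=UI: no matching s row.
- part_id=7, seg=PD: no matching s row.
- part_id=NULL, seg=UI: no matching s row.
- part_id=5, seg=UI: no matching s row.
- plus 7 unmatched s row(s), each kept with NULL p columns.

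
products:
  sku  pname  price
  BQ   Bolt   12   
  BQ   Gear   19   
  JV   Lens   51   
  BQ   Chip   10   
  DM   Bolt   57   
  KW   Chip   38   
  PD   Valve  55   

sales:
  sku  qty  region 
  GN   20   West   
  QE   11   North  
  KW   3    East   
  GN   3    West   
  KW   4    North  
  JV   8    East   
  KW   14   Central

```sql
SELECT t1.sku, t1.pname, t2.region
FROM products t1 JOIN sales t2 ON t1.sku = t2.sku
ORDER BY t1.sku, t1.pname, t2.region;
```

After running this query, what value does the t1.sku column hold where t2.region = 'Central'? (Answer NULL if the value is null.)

INNER JOIN keeps only pairs where the ON condition holds.
Matching on t1.sku = t2.sku.
- sku=BQ: no matching t2 row, dropped.
- sku=BQ: no matching t2 row, dropped.
- sku=JV: 1 matching t2 row(s), so 1 row(s) emitted.
- sku=BQ: no matching t2 row, dropped.
- sku=DM: no matching t2 row, dropped.
- sku=KW: 3 matching t2 row(s), so 3 row(s) emitted.
- sku=PD: no matching t2 row, dropped.

KW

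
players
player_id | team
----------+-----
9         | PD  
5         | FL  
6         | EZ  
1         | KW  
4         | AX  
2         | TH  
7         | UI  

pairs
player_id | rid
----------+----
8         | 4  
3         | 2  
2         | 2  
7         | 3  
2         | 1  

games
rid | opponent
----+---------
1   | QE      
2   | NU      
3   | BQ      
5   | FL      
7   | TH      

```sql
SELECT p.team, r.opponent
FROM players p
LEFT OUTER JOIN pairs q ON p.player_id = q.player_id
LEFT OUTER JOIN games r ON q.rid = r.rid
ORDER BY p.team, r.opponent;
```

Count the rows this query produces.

8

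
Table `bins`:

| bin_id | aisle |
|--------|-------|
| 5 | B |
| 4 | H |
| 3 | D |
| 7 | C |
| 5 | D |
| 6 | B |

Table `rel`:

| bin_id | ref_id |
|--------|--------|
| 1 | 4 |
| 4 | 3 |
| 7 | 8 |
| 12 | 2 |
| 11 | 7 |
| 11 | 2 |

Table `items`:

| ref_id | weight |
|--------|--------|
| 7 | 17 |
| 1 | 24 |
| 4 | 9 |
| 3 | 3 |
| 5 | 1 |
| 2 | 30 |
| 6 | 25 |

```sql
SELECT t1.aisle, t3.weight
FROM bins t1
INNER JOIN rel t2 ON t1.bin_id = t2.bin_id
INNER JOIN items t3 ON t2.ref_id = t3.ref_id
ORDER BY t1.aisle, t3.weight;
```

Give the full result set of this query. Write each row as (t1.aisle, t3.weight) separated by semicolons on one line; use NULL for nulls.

(H, 3)

Joins associate left-to-right: bins INNER JOIN rel on bin_id gives 2 intermediate row(s).
Then INNER JOIN `items t3` on ref_id: keep only rows whose t2.ref_id appears in t3.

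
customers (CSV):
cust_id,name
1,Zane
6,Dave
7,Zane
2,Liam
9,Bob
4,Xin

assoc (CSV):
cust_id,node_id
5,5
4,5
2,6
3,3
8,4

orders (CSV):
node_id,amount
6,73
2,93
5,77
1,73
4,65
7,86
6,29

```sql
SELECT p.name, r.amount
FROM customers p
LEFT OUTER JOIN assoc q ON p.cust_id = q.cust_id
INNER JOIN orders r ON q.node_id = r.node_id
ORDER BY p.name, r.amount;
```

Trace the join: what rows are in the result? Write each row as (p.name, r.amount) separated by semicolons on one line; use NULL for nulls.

Joins associate left-to-right: customers LEFT JOIN assoc on cust_id gives 6 intermediate row(s).
Then INNER JOIN `orders r` on node_id: keep only rows whose q.node_id appears in r.

(Liam, 29); (Liam, 73); (Xin, 77)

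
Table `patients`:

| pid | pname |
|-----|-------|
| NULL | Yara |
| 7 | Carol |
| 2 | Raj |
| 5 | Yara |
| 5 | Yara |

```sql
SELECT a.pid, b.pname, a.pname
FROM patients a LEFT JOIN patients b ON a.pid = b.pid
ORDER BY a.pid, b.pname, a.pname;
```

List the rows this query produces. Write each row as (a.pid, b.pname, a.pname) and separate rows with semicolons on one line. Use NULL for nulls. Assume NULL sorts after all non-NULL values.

(2, Raj, Raj); (5, Yara, Yara); (5, Yara, Yara); (5, Yara, Yara); (5, Yara, Yara); (7, Carol, Carol); (NULL, NULL, Yara)

LEFT JOIN keeps every row from `patients a`; unmatched rows get NULL for `patients b`'s columns.
Matching on a.pid = b.pid. A NULL in a compared column never satisfies the condition.
Matched pairs: 6; unmatched a rows kept: 1.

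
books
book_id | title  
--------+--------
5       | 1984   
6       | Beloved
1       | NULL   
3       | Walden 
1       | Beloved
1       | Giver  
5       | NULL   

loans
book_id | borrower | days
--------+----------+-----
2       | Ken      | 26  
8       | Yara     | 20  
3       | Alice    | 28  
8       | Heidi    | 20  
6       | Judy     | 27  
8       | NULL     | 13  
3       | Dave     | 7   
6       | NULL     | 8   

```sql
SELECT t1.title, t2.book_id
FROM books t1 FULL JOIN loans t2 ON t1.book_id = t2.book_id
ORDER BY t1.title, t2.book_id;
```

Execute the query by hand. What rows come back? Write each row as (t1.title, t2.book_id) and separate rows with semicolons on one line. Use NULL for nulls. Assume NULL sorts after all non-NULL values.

FULL OUTER JOIN keeps every row from both sides; unmatched rows get NULL for the other side's columns.
Matching on t1.book_id = t2.book_id.
Matched pairs: 4; unmatched t1 rows kept: 5; unmatched t2 rows kept: 4.

(1984, NULL); (Beloved, 6); (Beloved, 6); (Beloved, NULL); (Giver, NULL); (Walden, 3); (Walden, 3); (NULL, 2); (NULL, 8); (NULL, 8); (NULL, 8); (NULL, NULL); (NULL, NULL)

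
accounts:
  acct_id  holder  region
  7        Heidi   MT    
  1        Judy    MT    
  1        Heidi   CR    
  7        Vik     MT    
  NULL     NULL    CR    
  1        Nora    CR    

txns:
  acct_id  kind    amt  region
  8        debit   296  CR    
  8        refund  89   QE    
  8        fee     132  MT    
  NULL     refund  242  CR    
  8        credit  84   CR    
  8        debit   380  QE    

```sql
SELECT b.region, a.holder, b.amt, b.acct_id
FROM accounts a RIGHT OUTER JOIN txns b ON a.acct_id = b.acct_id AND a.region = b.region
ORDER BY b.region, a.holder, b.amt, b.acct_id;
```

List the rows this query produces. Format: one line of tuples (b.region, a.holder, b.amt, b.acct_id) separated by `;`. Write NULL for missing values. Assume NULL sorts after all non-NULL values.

(CR, NULL, 84, 8); (CR, NULL, 242, NULL); (CR, NULL, 296, 8); (MT, NULL, 132, 8); (QE, NULL, 89, 8); (QE, NULL, 380, 8)

RIGHT JOIN keeps every row from `txns`; unmatched rows get NULL for `accounts`'s columns.
Matching on a.acct_id = b.acct_id AND a.region = b.region. A NULL in a compared column never satisfies the condition.
Matched pairs: 0; unmatched b rows kept: 6.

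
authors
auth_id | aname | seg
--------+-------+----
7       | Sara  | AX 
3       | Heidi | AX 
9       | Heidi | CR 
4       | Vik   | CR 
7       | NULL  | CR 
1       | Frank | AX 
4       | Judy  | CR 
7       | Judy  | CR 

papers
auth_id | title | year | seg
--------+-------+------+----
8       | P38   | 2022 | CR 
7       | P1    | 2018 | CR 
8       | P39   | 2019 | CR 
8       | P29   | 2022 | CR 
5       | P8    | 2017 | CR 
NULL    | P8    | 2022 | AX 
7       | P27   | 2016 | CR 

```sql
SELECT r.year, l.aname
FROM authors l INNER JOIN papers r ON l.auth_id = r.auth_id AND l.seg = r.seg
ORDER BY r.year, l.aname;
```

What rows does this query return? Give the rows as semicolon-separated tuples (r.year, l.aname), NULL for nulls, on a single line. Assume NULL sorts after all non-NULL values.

(2016, Judy); (2016, NULL); (2018, Judy); (2018, NULL)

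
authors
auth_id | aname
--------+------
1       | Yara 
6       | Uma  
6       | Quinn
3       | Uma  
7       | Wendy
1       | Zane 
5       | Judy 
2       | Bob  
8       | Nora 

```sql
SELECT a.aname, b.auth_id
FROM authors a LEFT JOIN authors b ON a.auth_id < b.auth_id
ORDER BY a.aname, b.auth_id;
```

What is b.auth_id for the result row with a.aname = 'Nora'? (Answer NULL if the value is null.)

NULL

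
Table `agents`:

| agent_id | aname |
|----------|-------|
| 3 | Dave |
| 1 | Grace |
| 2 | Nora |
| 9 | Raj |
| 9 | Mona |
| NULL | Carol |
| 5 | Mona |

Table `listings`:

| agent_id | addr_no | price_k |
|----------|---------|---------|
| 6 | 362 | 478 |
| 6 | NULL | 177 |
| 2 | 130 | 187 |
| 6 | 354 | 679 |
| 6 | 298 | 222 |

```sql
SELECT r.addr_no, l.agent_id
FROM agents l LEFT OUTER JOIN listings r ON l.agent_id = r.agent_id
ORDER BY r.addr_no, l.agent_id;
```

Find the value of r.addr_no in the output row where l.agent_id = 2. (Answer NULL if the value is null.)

130

LEFT JOIN keeps every row from `agents`; unmatched rows get NULL for `listings`'s columns.
Matching on l.agent_id = r.agent_id. A NULL in a compared column never satisfies the condition.
Matched pairs: 1; unmatched l rows kept: 6.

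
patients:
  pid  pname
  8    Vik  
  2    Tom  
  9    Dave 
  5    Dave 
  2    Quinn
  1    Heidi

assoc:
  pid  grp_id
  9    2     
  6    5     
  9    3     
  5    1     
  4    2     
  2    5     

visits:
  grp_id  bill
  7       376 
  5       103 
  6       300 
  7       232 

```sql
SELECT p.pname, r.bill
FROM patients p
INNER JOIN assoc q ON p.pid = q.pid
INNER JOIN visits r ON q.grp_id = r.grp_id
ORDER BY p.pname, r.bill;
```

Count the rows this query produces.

Evaluate left to right. First `patients p INNER JOIN assoc q` on pid: 5 row(s).
Then INNER JOIN `visits r` on grp_id: keep only rows whose q.grp_id appears in r.
Result: 2 row(s).

2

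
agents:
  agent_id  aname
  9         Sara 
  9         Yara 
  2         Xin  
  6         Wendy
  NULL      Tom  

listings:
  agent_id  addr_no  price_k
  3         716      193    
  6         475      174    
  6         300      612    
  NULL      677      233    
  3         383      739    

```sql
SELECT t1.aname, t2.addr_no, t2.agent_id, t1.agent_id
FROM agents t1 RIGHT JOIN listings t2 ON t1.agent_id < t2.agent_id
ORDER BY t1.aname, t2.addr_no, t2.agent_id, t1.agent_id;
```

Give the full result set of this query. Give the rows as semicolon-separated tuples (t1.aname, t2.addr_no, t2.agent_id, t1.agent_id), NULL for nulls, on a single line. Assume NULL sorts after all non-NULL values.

(Xin, 300, 6, 2); (Xin, 383, 3, 2); (Xin, 475, 6, 2); (Xin, 716, 3, 2); (NULL, 677, NULL, NULL)

RIGHT JOIN keeps every row from `listings`; unmatched rows get NULL for `agents`'s columns.
Matching on t1.agent_id < t2.agent_id. A NULL in a compared column never satisfies the condition.
Matched pairs: 4; unmatched t2 rows kept: 1.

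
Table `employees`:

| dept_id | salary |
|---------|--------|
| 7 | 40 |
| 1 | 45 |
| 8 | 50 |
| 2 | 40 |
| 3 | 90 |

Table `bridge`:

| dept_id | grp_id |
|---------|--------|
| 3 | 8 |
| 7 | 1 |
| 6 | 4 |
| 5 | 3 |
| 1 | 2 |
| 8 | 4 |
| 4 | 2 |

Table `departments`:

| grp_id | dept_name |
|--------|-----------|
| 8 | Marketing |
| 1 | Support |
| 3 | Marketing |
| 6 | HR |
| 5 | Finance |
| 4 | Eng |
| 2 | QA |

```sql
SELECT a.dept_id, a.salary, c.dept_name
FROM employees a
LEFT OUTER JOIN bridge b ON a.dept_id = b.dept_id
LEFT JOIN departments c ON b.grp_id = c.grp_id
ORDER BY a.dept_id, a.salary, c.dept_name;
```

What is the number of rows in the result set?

Evaluate left to right. First `employees a LEFT JOIN bridge b` on dept_id: 5 row(s).
Then LEFT JOIN `departments c` on grp_id: each of those 5 rows is kept; rows whose b.grp_id has no match in c get NULL for c's columns.
Result: 5 row(s).

5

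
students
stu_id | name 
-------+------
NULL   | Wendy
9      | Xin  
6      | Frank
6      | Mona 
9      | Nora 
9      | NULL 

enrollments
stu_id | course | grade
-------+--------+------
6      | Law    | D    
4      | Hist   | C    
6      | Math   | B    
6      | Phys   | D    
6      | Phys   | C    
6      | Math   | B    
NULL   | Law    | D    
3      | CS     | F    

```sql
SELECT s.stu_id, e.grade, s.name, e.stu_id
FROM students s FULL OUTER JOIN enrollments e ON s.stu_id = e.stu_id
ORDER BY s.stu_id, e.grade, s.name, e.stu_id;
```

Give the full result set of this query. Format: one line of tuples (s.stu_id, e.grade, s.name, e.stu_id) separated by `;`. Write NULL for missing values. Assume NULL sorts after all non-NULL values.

(6, B, Frank, 6); (6, B, Frank, 6); (6, B, Mona, 6); (6, B, Mona, 6); (6, C, Frank, 6); (6, C, Mona, 6); (6, D, Frank, 6); (6, D, Frank, 6); (6, D, Mona, 6); (6, D, Mona, 6); (9, NULL, Nora, NULL); (9, NULL, Xin, NULL); (9, NULL, NULL, NULL); (NULL, C, NULL, 4); (NULL, D, NULL, NULL); (NULL, F, NULL, 3); (NULL, NULL, Wendy, NULL)

FULL OUTER JOIN keeps every row from both sides; unmatched rows get NULL for the other side's columns.
Matching on s.stu_id = e.stu_id. A NULL in a compared column never satisfies the condition.
- stu_id=NULL: no e row matches, row kept with e columns NULL.
- stu_id=9: no e row matches, row kept with e columns NULL.
- stu_id=6: 5 matching e row(s), so 5 row(s) emitted.
- stu_id=6: 5 matching e row(s), so 5 row(s) emitted.
- stu_id=9: no e row matches, row kept with e columns NULL.
- stu_id=9: no e row matches, row kept with e columns NULL.
- 3 row(s) from e found no s partner → padded with NULL.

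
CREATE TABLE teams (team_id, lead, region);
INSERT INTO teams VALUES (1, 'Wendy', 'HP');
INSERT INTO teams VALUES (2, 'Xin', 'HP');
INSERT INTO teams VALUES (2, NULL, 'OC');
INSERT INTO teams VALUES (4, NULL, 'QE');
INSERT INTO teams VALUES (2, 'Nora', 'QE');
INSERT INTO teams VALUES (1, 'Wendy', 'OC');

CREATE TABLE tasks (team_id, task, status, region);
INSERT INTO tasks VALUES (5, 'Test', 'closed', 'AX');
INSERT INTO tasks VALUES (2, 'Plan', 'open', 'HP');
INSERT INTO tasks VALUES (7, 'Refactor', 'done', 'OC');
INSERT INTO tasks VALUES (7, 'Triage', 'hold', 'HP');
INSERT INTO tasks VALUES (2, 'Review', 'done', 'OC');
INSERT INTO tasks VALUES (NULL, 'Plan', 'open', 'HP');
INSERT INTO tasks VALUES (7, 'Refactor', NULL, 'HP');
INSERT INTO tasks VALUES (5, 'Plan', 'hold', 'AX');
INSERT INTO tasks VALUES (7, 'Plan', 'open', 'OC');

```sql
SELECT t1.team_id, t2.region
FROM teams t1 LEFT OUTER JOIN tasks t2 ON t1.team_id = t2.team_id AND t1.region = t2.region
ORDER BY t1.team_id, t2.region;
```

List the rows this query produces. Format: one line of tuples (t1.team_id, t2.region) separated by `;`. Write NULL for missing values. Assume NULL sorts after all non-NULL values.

LEFT JOIN keeps every row from `teams`; unmatched rows get NULL for `tasks`'s columns.
Matching on t1.team_id = t2.team_id AND t1.region = t2.region. A NULL in a compared column never satisfies the condition.
- t1 row (team_id=1, region=HP): no match → kept, t2 columns NULL.
- t1 row (team_id=2, region=HP): matches 1 t2 row(s) → 1 output row(s).
- t1 row (team_id=2, region=OC): matches 1 t2 row(s) → 1 output row(s).
- t1 row (team_id=4, region=QE): no match → kept, t2 columns NULL.
- t1 row (team_id=2, region=QE): no match → kept, t2 columns NULL.
- t1 row (team_id=1, region=OC): no match → kept, t2 columns NULL.
After projecting and ordering:
t1.team_id | t2.region
1 | NULL
1 | NULL
2 | HP
2 | OC
2 | NULL
4 | NULL

(1, NULL); (1, NULL); (2, HP); (2, OC); (2, NULL); (4, NULL)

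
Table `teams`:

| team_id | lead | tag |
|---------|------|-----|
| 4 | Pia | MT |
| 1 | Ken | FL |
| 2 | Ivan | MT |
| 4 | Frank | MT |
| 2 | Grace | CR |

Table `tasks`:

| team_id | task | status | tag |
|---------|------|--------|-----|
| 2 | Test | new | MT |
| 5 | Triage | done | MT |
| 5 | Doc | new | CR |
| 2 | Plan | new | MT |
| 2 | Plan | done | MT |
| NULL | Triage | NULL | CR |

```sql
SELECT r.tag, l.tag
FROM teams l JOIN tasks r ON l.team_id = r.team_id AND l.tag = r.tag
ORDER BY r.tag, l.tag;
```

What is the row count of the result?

INNER JOIN keeps only pairs where the ON condition holds.
Matching on l.team_id = r.team_id AND l.tag = r.tag. A NULL in a compared column never satisfies the condition.
Matched pairs: 3.
Total: 3 rows.

3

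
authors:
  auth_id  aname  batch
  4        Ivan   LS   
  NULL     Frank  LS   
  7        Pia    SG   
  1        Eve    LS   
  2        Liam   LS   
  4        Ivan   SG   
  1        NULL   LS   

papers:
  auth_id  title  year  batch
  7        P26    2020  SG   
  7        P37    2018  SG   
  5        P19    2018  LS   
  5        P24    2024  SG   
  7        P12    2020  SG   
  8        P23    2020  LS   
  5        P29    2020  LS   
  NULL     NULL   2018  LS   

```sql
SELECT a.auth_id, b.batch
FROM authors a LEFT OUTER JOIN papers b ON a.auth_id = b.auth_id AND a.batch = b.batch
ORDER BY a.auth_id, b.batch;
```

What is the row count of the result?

LEFT JOIN keeps every row from `authors`; unmatched rows get NULL for `papers`'s columns.
Matching on a.auth_id = b.auth_id AND a.batch = b.batch. A NULL in a compared column never satisfies the condition.
Matched pairs: 3; unmatched a rows kept: 6.
Total: 3 matched + 6 padded = 9 rows.

9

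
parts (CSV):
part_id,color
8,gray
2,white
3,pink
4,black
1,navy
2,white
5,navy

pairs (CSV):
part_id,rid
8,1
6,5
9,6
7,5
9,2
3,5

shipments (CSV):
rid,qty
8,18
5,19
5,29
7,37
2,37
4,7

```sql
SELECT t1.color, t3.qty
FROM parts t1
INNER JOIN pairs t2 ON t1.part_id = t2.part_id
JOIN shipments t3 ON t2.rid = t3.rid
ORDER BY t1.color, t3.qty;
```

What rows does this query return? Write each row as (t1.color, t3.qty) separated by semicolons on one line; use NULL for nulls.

(pink, 19); (pink, 29)

Step 1 — t1 INNER JOIN t2 on part_id → 2 row(s).
Then INNER JOIN `shipments t3` on rid: keep only rows whose t2.rid appears in t3.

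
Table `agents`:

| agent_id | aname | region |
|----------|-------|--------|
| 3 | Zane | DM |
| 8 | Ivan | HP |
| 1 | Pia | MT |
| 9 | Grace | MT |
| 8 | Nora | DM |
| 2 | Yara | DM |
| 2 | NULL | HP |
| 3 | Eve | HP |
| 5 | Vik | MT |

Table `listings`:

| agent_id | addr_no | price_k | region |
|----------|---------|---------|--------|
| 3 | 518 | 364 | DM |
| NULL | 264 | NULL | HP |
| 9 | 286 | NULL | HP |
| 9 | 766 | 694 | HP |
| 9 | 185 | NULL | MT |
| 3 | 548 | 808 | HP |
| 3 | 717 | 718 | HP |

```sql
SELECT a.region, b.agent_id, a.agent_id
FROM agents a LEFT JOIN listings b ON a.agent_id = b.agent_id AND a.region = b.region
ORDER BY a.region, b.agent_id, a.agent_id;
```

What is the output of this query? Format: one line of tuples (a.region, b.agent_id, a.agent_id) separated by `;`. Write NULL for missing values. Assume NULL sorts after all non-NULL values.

(DM, 3, 3); (DM, NULL, 2); (DM, NULL, 8); (HP, 3, 3); (HP, 3, 3); (HP, NULL, 2); (HP, NULL, 8); (MT, 9, 9); (MT, NULL, 1); (MT, NULL, 5)

LEFT JOIN keeps every row from `agents`; unmatched rows get NULL for `listings`'s columns.
Matching on a.agent_id = b.agent_id AND a.region = b.region. A NULL in a compared column never satisfies the condition.
- agent_id=3, region=DM: 1 matching b row(s), so 1 row(s) emitted.
- agent_id=8, region=HP: no b row matches, row kept with b columns NULL.
- agent_id=1, region=MT: no b row matches, row kept with b columns NULL.
- agent_id=9, region=MT: 1 matching b row(s), so 1 row(s) emitted.
- agent_id=8, region=DM: no b row matches, row kept with b columns NULL.
- agent_id=2, region=DM: no b row matches, row kept with b columns NULL.
- agent_id=2, region=HP: no b row matches, row kept with b columns NULL.
- agent_id=3, region=HP: 2 matching b row(s), so 2 row(s) emitted.
- agent_id=5, region=MT: no b row matches, row kept with b columns NULL.
After projecting and ordering:
a.region | b.agent_id | a.agent_id
DM | 3 | 3
DM | NULL | 2
DM | NULL | 8
HP | 3 | 3
HP | 3 | 3
HP | NULL | 2
HP | NULL | 8
MT | 9 | 9
MT | NULL | 1
MT | NULL | 5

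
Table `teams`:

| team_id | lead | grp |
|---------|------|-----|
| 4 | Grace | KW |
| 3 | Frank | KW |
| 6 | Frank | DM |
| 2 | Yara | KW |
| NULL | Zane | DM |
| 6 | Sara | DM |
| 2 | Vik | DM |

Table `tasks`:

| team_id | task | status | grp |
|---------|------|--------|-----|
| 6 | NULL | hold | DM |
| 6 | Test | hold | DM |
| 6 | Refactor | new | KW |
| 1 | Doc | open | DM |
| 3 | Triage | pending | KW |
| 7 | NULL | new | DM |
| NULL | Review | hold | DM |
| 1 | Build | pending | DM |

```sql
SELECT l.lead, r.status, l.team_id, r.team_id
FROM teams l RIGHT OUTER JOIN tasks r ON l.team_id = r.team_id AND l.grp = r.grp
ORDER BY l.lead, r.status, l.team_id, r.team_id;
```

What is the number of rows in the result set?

10

RIGHT JOIN keeps every row from `tasks`; unmatched rows get NULL for `teams`'s columns.
Matching on l.team_id = r.team_id AND l.grp = r.grp. A NULL in a compared column never satisfies the condition.
- l[0] team_id=4, grp=KW → no match.
- l[1] team_id=3, grp=KW → 1 match(es) in r → 1 row(s).
- l[2] team_id=6, grp=DM → 2 match(es) in r → 2 row(s).
- l[3] team_id=2, grp=KW → no match.
- l[4] team_id=NULL, grp=DM → no match.
- l[5] team_id=6, grp=DM → 2 match(es) in r → 2 row(s).
- l[6] team_id=2, grp=DM → no match.
- 5 row(s) from r found no l partner → padded with NULL.
Total: 5 matched + 5 padded = 10 rows.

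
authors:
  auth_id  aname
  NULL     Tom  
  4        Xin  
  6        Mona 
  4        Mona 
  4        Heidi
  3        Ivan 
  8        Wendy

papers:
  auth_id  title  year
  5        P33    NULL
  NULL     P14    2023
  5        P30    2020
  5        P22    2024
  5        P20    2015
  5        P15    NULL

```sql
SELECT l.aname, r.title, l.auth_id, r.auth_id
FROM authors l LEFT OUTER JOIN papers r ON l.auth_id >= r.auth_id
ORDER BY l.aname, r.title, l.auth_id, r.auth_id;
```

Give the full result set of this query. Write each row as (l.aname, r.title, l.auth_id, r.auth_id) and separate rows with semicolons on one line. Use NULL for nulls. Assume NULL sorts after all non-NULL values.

(Heidi, NULL, 4, NULL); (Ivan, NULL, 3, NULL); (Mona, P15, 6, 5); (Mona, P20, 6, 5); (Mona, P22, 6, 5); (Mona, P30, 6, 5); (Mona, P33, 6, 5); (Mona, NULL, 4, NULL); (Tom, NULL, NULL, NULL); (Wendy, P15, 8, 5); (Wendy, P20, 8, 5); (Wendy, P22, 8, 5); (Wendy, P30, 8, 5); (Wendy, P33, 8, 5); (Xin, NULL, 4, NULL)

LEFT JOIN keeps every row from `authors`; unmatched rows get NULL for `papers`'s columns.
Matching on l.auth_id >= r.auth_id. A NULL in a compared column never satisfies the condition.
- l (auth_id=NULL) has no partner → padded with NULL.
- l (auth_id=4) has no partner → padded with NULL.
- l (auth_id=6) pairs with 5 row(s) of r.
- l (auth_id=4) has no partner → padded with NULL.
- l (auth_id=4) has no partner → padded with NULL.
- l (auth_id=3) has no partner → padded with NULL.
- l (auth_id=8) pairs with 5 row(s) of r.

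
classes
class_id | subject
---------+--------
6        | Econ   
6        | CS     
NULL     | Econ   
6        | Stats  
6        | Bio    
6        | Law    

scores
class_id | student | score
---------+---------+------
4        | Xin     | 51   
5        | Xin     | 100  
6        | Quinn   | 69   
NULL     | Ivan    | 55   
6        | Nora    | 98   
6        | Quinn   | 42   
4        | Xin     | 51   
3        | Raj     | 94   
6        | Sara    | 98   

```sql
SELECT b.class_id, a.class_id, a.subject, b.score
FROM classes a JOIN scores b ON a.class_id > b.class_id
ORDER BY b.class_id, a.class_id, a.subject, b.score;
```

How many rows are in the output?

20

INNER JOIN keeps only pairs where the ON condition holds.
Matching on a.class_id > b.class_id. A NULL in a compared column never satisfies the condition.
- a (class_id=6) pairs with 4 row(s) of b.
- a (class_id=6) pairs with 4 row(s) of b.
- a (class_id=NULL) has no partner → excluded.
- a (class_id=6) pairs with 4 row(s) of b.
- a (class_id=6) pairs with 4 row(s) of b.
- a (class_id=6) pairs with 4 row(s) of b.
Total: 20 rows.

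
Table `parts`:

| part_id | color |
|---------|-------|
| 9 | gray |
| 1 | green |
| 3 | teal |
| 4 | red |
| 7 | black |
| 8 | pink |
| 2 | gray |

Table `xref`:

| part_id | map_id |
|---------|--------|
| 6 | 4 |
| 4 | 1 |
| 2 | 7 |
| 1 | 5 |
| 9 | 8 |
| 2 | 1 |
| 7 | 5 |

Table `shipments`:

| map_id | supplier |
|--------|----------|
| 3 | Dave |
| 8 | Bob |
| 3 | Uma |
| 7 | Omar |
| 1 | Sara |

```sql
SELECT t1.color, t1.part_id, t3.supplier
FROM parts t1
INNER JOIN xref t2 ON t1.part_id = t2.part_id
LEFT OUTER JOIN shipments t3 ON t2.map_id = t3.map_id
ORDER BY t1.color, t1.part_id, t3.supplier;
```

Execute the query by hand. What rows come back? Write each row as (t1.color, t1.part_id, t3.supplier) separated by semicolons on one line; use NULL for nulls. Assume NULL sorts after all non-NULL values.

(black, 7, NULL); (gray, 2, Omar); (gray, 2, Sara); (gray, 9, Bob); (green, 1, NULL); (red, 4, Sara)

Joins associate left-to-right: parts INNER JOIN xref on part_id gives 6 intermediate row(s).
Then LEFT JOIN `shipments t3` on map_id: each of those 6 rows is kept; rows whose t2.map_id has no match in t3 get NULL for t3's columns.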